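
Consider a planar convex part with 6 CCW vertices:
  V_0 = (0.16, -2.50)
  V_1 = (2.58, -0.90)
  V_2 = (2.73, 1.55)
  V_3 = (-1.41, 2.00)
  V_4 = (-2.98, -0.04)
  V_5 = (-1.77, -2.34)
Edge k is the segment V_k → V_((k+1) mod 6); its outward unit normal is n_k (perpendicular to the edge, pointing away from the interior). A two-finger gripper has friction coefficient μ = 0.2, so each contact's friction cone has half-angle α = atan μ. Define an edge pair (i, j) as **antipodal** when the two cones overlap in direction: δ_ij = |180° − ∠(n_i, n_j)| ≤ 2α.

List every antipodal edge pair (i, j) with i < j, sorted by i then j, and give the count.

α = atan 0.2 = 11.31°;  2α = 22.62°
n_0 = (+0.5515, -0.8342)
n_1 = (+0.9981, -0.0611)
n_2 = (+0.1081, +0.9941)
n_3 = (-0.7925, +0.6099)
n_4 = (-0.8850, -0.4656)
n_5 = (-0.0826, -0.9966)
  (0,1): δ = 126.97°  ·
  (0,2): δ = 39.67°  ·
  (0,3): δ = 18.95°  ✓
  (0,4): δ = 84.28°  ·
  (0,5): δ = 141.79°  ·
  (1,2): δ = 92.70°  ·
  (1,3): δ = 34.08°  ·
  (1,4): δ = 31.25°  ·
  (1,5): δ = 88.76°  ·
  (2,3): δ = 121.38°  ·
  (2,4): δ = 56.05°  ·
  (2,5): δ = 1.46°  ✓
  (3,4): δ = 114.67°  ·
  (3,5): δ = 57.16°  ·
  (4,5): δ = 122.49°  ·
antipodal pairs: 2

count = 2; pairs: (0,3), (2,5)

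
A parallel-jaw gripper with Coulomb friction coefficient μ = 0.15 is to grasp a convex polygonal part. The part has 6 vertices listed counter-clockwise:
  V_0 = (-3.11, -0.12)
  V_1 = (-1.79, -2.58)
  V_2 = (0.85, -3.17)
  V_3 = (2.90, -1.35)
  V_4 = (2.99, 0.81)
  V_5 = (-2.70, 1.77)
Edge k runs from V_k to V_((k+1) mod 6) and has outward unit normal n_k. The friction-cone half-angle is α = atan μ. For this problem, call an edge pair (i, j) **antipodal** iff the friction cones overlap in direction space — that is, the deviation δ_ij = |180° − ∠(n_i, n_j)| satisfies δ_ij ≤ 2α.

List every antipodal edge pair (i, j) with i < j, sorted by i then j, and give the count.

α = atan 0.15 = 8.53°;  2α = 17.06°
n_0 = (-0.8812, -0.4728)
n_1 = (-0.2181, -0.9759)
n_2 = (+0.6639, -0.7478)
n_3 = (+0.9991, -0.0416)
n_4 = (+0.1664, +0.9861)
n_5 = (-0.9773, +0.2120)
  (0,1): δ = 130.82°  ·
  (0,2): δ = 76.62°  ·
  (0,3): δ = 30.60°  ·
  (0,4): δ = 52.21°  ·
  (0,5): δ = 139.54°  ·
  (1,2): δ = 125.80°  ·
  (1,3): δ = 79.79°  ·
  (1,4): δ = 3.02°  ✓
  (1,5): δ = 90.36°  ·
  (2,3): δ = 133.98°  ·
  (2,4): δ = 51.18°  ·
  (2,5): δ = 36.16°  ·
  (3,4): δ = 97.19°  ·
  (3,5): δ = 9.85°  ✓
  (4,5): δ = 92.66°  ·
antipodal pairs: 2

count = 2; pairs: (1,4), (3,5)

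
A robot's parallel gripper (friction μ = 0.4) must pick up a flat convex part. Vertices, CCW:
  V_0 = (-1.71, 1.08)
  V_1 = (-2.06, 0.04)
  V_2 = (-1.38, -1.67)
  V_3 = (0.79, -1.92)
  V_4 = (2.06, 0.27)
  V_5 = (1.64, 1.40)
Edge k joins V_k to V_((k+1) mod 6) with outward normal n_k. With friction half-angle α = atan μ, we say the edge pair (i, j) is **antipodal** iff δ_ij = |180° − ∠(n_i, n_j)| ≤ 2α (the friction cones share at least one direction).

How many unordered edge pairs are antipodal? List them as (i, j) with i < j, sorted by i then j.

α = atan 0.4 = 21.80°;  2α = 43.60°
n_0 = (-0.9478, +0.3190)
n_1 = (-0.9292, -0.3695)
n_2 = (-0.1145, -0.9934)
n_3 = (+0.8651, -0.5017)
n_4 = (+0.9373, +0.3484)
n_5 = (-0.0951, +0.9955)
  (0,1): δ = 139.71°  ·
  (0,2): δ = 77.97°  ·
  (0,3): δ = 11.51°  ✓
  (0,4): δ = 38.99°  ✓
  (0,5): δ = 114.06°  ·
  (1,2): δ = 118.26°  ·
  (1,3): δ = 51.80°  ·
  (1,4): δ = 1.30°  ✓
  (1,5): δ = 73.77°  ·
  (2,3): δ = 113.54°  ·
  (2,4): δ = 63.04°  ·
  (2,5): δ = 12.03°  ✓
  (3,4): δ = 129.50°  ·
  (3,5): δ = 54.43°  ·
  (4,5): δ = 104.93°  ·
antipodal pairs: 4

count = 4; pairs: (0,3), (0,4), (1,4), (2,5)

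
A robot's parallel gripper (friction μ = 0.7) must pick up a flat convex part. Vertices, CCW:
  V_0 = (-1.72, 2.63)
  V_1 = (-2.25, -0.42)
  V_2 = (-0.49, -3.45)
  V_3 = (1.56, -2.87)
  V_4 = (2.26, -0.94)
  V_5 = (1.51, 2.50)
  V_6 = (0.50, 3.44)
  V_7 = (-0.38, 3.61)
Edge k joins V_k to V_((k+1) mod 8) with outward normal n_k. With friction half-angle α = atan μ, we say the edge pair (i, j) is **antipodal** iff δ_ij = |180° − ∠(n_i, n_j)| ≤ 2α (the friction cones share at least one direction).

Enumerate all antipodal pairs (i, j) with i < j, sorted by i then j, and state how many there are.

count = 13; pairs: (0,2), (0,3), (0,4), (0,5), (1,3), (1,4), (1,5), (1,6), (2,5), (2,6), (2,7), (3,7), (4,7)

α = atan 0.7 = 34.99°;  2α = 69.98°
n_0 = (-0.9852, +0.1712)
n_1 = (-0.8647, -0.5023)
n_2 = (+0.2722, -0.9622)
n_3 = (+0.9401, -0.3410)
n_4 = (+0.9770, +0.2130)
n_5 = (+0.6813, +0.7320)
n_6 = (+0.1897, +0.9818)
n_7 = (-0.5903, +0.8072)
  (0,1): δ = 139.99°  ·
  (0,2): δ = 64.34°  ✓
  (0,3): δ = 10.08°  ✓
  (0,4): δ = 22.16°  ✓
  (0,5): δ = 56.91°  ✓
  (0,6): δ = 88.92°  ·
  (0,7): δ = 136.04°  ·
  (1,2): δ = 104.35°  ·
  (1,3): δ = 50.09°  ✓
  (1,4): δ = 17.85°  ✓
  (1,5): δ = 16.91°  ✓
  (1,6): δ = 48.92°  ✓
  (1,7): δ = 96.03°  ·
  (2,3): δ = 125.73°  ·
  (2,4): δ = 93.50°  ·
  (2,5): δ = 58.74°  ✓
  (2,6): δ = 26.73°  ✓
  (2,7): δ = 20.38°  ✓
  (3,4): δ = 147.77°  ·
  (3,5): δ = 113.01°  ·
  (3,6): δ = 81.00°  ·
  (3,7): δ = 33.88°  ✓
  (4,5): δ = 145.24°  ·
  (4,6): δ = 113.23°  ·
  (4,7): δ = 66.12°  ✓
  (5,6): δ = 147.99°  ·
  (5,7): δ = 100.88°  ·
  (6,7): δ = 132.89°  ·
antipodal pairs: 13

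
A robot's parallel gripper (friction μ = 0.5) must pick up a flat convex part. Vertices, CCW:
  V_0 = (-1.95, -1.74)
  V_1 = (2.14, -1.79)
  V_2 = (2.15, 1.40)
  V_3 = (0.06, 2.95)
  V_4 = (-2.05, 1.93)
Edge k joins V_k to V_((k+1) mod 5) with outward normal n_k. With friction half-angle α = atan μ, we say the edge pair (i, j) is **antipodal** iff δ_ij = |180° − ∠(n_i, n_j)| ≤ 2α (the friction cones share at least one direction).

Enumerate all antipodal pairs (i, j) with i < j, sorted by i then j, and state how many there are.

α = atan 0.5 = 26.57°;  2α = 53.13°
n_0 = (-0.0122, -0.9999)
n_1 = (+1.0000, -0.0031)
n_2 = (+0.5957, +0.8032)
n_3 = (-0.4352, +0.9003)
n_4 = (-0.9996, -0.0272)
  (0,1): δ = 89.48°  ·
  (0,2): δ = 35.86°  ✓
  (0,3): δ = 26.50°  ✓
  (0,4): δ = 92.26°  ·
  (1,2): δ = 126.38°  ·
  (1,3): δ = 64.02°  ·
  (1,4): δ = 1.74°  ✓
  (2,3): δ = 117.64°  ·
  (2,4): δ = 51.88°  ✓
  (3,4): δ = 114.24°  ·
antipodal pairs: 4

count = 4; pairs: (0,2), (0,3), (1,4), (2,4)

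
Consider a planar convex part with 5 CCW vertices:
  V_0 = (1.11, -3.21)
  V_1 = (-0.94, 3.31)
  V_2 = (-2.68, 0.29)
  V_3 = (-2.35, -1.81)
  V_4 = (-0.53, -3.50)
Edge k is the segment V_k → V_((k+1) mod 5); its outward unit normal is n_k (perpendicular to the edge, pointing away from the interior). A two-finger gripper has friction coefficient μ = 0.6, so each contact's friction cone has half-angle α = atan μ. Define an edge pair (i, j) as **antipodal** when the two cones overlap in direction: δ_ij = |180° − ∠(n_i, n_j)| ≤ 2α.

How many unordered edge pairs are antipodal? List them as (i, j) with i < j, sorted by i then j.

α = atan 0.6 = 30.96°;  2α = 61.93°
n_0 = (+0.9540, +0.2999)
n_1 = (-0.8665, +0.4992)
n_2 = (-0.9879, -0.1552)
n_3 = (-0.6805, -0.7328)
n_4 = (+0.1741, -0.9847)
  (0,1): δ = 47.40°  ✓
  (0,2): δ = 8.52°  ✓
  (0,3): δ = 29.67°  ✓
  (0,4): δ = 82.57°  ·
  (1,2): δ = 141.12°  ·
  (1,3): δ = 102.93°  ·
  (1,4): δ = 50.02°  ✓
  (2,3): δ = 141.81°  ·
  (2,4): δ = 88.90°  ·
  (3,4): δ = 127.09°  ·
antipodal pairs: 4

count = 4; pairs: (0,1), (0,2), (0,3), (1,4)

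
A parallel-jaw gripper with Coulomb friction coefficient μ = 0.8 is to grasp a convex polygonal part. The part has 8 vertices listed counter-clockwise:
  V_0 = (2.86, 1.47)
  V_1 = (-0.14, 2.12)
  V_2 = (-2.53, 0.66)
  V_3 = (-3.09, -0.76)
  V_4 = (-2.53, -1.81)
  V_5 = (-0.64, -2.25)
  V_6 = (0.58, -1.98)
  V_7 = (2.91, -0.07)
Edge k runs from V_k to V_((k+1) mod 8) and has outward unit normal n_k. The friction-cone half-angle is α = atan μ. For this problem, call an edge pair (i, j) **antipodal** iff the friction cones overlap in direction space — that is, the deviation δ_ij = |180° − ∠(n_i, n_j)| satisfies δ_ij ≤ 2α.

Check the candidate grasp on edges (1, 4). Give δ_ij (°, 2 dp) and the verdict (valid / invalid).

α = atan 0.8 = 38.66°;  2α = 77.32°
edge 1: e_1 = (-2.39, -1.46);  n_1 = (-0.5213, +0.8534)
edge 4: e_4 = (+1.89, -0.44);  n_4 = (-0.2267, -0.9740)
∠(n_1, n_4) = 135.47°
δ = |180° − 135.47°| = 44.53°
44.53° ≤ 2α = 77.32°  →  valid

δ = 44.53°, valid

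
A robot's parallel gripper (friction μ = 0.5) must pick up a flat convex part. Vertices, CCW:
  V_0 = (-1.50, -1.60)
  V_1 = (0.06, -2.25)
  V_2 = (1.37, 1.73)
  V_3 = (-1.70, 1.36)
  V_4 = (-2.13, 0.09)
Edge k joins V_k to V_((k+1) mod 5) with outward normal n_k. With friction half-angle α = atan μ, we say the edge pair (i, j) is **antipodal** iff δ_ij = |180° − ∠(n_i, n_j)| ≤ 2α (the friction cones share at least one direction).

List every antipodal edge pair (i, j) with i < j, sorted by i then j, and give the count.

count = 3; pairs: (0,2), (1,3), (1,4)

α = atan 0.5 = 26.57°;  2α = 53.13°
n_0 = (-0.3846, -0.9231)
n_1 = (+0.9499, -0.3126)
n_2 = (-0.1197, +0.9928)
n_3 = (-0.9472, +0.3207)
n_4 = (-0.9370, -0.3493)
  (0,1): δ = 85.60°  ·
  (0,2): δ = 29.49°  ✓
  (0,3): δ = 93.91°  ·
  (0,4): δ = 133.06°  ·
  (1,2): δ = 64.91°  ·
  (1,3): δ = 0.49°  ✓
  (1,4): δ = 38.66°  ✓
  (2,3): δ = 115.58°  ·
  (2,4): δ = 76.43°  ·
  (3,4): δ = 140.85°  ·
antipodal pairs: 3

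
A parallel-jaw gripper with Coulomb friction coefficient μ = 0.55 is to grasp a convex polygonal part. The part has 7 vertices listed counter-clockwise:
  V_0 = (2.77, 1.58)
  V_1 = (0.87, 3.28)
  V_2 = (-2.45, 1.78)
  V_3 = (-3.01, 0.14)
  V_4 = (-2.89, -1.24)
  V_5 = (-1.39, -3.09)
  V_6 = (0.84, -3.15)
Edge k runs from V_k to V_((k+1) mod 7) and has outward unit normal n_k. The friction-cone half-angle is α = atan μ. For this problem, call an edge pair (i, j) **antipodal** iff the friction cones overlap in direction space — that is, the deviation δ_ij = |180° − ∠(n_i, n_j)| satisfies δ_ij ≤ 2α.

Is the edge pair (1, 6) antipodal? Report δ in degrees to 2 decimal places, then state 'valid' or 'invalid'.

δ = 43.49°, valid

α = atan 0.55 = 28.81°;  2α = 57.62°
edge 1: e_1 = (-3.32, -1.50);  n_1 = (-0.4117, +0.9113)
edge 6: e_6 = (+1.93, +4.73);  n_6 = (+0.9259, -0.3778)
∠(n_1, n_6) = 136.51°
δ = |180° − 136.51°| = 43.49°
43.49° ≤ 2α = 57.62°  →  valid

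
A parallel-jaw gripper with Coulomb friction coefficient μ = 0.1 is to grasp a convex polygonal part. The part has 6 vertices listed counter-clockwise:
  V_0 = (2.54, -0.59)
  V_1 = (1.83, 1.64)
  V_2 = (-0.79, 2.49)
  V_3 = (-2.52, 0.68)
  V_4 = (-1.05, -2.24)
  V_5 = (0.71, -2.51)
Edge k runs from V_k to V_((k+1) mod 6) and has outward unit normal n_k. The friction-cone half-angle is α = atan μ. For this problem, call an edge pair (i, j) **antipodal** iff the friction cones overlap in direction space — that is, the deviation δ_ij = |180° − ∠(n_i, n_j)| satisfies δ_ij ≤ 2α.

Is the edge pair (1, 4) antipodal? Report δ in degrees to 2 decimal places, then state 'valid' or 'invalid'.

α = atan 0.1 = 5.71°;  2α = 11.42°
edge 1: e_1 = (-2.62, +0.85);  n_1 = (+0.3086, +0.9512)
edge 4: e_4 = (+1.76, -0.27);  n_4 = (-0.1516, -0.9884)
∠(n_1, n_4) = 170.75°
δ = |180° − 170.75°| = 9.25°
9.25° ≤ 2α = 11.42°  →  valid

δ = 9.25°, valid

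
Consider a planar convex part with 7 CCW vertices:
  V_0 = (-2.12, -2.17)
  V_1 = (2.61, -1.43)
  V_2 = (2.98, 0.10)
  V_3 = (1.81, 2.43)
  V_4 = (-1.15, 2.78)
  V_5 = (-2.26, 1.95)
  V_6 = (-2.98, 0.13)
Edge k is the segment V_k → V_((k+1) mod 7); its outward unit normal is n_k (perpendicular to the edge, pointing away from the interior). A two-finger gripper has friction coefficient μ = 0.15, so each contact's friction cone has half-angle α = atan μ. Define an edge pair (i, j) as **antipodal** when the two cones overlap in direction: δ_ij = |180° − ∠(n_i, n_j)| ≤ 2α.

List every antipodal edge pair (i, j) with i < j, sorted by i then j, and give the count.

α = atan 0.15 = 8.53°;  2α = 17.06°
n_0 = (+0.1546, -0.9880)
n_1 = (+0.9720, -0.2351)
n_2 = (+0.8937, +0.4487)
n_3 = (+0.1174, +0.9931)
n_4 = (-0.5988, +0.8009)
n_5 = (-0.9299, +0.3679)
n_6 = (-0.9367, -0.3502)
  (0,1): δ = 112.49°  ·
  (0,2): δ = 72.23°  ·
  (0,3): δ = 15.64°  ✓
  (0,4): δ = 27.90°  ·
  (0,5): δ = 59.52°  ·
  (0,6): δ = 101.61°  ·
  (1,2): δ = 139.74°  ·
  (1,3): δ = 83.15°  ·
  (1,4): δ = 39.62°  ·
  (1,5): δ = 7.99°  ✓
  (1,6): δ = 34.10°  ·
  (2,3): δ = 123.41°  ·
  (2,4): δ = 79.88°  ·
  (2,5): δ = 48.25°  ·
  (2,6): δ = 6.16°  ✓
  (3,4): δ = 136.47°  ·
  (3,5): δ = 104.84°  ·
  (3,6): δ = 62.76°  ·
  (4,5): δ = 148.37°  ·
  (4,6): δ = 106.29°  ·
  (5,6): δ = 137.91°  ·
antipodal pairs: 3

count = 3; pairs: (0,3), (1,5), (2,6)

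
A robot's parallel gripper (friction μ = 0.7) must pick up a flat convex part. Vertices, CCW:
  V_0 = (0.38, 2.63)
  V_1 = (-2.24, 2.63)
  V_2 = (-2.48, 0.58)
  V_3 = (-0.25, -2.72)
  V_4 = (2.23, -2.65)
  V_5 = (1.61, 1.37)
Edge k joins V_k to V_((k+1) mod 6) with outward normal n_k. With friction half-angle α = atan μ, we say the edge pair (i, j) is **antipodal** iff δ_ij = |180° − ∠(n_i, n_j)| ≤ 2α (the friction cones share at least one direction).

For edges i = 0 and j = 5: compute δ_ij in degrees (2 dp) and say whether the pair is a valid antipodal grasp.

δ = 134.31°, invalid

α = atan 0.7 = 34.99°;  2α = 69.98°
edge 0: e_0 = (-2.62, +0.00);  n_0 = (+0.0000, +1.0000)
edge 5: e_5 = (-1.23, +1.26);  n_5 = (+0.7156, +0.6985)
∠(n_0, n_5) = 45.69°
δ = |180° − 45.69°| = 134.31°
134.31° > 2α = 69.98°  →  invalid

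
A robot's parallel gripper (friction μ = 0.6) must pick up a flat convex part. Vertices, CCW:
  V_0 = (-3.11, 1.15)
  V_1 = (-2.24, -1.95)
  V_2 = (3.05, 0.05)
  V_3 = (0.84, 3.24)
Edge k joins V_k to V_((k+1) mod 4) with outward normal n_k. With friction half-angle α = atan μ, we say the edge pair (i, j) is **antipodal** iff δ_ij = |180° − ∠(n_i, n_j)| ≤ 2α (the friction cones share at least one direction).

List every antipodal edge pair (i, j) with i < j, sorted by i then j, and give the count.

count = 2; pairs: (0,2), (1,3)

α = atan 0.6 = 30.96°;  2α = 61.93°
n_0 = (-0.9628, -0.2702)
n_1 = (+0.3536, -0.9354)
n_2 = (+0.8220, +0.5695)
n_3 = (-0.4677, +0.8839)
  (0,1): δ = 84.97°  ·
  (0,2): δ = 19.04°  ✓
  (0,3): δ = 102.21°  ·
  (1,2): δ = 76.00°  ·
  (1,3): δ = 7.17°  ✓
  (2,3): δ = 96.83°  ·
antipodal pairs: 2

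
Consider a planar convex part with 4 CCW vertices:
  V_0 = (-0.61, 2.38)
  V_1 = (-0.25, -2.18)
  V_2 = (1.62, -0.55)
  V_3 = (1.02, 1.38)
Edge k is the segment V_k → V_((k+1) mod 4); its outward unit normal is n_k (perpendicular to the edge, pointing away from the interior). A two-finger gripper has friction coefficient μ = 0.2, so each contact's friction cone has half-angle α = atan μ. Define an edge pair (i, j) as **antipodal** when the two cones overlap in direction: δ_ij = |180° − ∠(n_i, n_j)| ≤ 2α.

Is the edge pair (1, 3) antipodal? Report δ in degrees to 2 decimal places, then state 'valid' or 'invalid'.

δ = 72.61°, invalid

α = atan 0.2 = 11.31°;  2α = 22.62°
edge 1: e_1 = (+1.87, +1.63);  n_1 = (+0.6571, -0.7538)
edge 3: e_3 = (-1.63, +1.00);  n_3 = (+0.5229, +0.8524)
∠(n_1, n_3) = 107.39°
δ = |180° − 107.39°| = 72.61°
72.61° > 2α = 22.62°  →  invalid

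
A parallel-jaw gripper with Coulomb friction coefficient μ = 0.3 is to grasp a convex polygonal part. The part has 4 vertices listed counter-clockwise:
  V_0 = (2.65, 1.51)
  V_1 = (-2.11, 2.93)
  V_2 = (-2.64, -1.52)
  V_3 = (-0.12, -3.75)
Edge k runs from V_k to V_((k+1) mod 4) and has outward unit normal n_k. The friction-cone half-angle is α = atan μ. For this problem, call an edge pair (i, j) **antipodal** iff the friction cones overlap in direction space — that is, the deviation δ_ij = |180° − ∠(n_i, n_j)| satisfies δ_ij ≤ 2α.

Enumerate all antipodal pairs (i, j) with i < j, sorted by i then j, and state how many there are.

count = 2; pairs: (0,2), (1,3)

α = atan 0.3 = 16.70°;  2α = 33.40°
n_0 = (+0.2859, +0.9583)
n_1 = (-0.9930, +0.1183)
n_2 = (-0.6627, -0.7489)
n_3 = (+0.8848, -0.4660)
  (0,1): δ = 80.18°  ·
  (0,2): δ = 24.90°  ✓
  (0,3): δ = 78.84°  ·
  (1,2): δ = 124.71°  ·
  (1,3): δ = 20.98°  ✓
  (2,3): δ = 76.27°  ·
antipodal pairs: 2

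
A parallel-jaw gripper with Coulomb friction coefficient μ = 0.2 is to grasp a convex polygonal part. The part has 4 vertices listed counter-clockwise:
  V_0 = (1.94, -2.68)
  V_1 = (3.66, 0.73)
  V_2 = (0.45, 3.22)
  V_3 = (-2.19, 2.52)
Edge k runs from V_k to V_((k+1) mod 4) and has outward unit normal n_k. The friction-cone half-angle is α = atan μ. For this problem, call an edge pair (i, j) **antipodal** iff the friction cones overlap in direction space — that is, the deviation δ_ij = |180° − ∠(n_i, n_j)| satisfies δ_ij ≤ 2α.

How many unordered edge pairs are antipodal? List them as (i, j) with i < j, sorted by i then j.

count = 1; pairs: (1,3)

α = atan 0.2 = 11.31°;  2α = 22.62°
n_0 = (+0.8929, -0.4504)
n_1 = (+0.6129, +0.7901)
n_2 = (-0.2563, +0.9666)
n_3 = (-0.7831, -0.6219)
  (0,1): δ = 101.03°  ·
  (0,2): δ = 48.38°  ·
  (0,3): δ = 65.22°  ·
  (1,2): δ = 127.35°  ·
  (1,3): δ = 13.74°  ✓
  (2,3): δ = 66.39°  ·
antipodal pairs: 1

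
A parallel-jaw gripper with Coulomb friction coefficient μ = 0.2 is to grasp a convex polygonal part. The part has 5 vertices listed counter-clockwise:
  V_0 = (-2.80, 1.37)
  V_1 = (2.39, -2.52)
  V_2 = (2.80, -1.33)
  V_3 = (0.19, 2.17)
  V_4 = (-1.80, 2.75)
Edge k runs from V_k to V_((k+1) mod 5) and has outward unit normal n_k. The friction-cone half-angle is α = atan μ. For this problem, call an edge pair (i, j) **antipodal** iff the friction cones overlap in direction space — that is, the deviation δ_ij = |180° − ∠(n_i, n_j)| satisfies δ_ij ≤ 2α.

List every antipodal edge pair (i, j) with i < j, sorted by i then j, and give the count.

α = atan 0.2 = 11.31°;  2α = 22.62°
n_0 = (-0.5998, -0.8002)
n_1 = (+0.9455, -0.3257)
n_2 = (+0.8016, +0.5978)
n_3 = (+0.2798, +0.9601)
n_4 = (-0.8097, +0.5868)
  (0,1): δ = 72.16°  ·
  (0,2): δ = 16.44°  ✓
  (0,3): δ = 20.60°  ✓
  (0,4): δ = 90.92°  ·
  (1,2): δ = 124.28°  ·
  (1,3): δ = 87.24°  ·
  (1,4): δ = 16.92°  ✓
  (2,3): δ = 142.96°  ·
  (2,4): δ = 72.64°  ·
  (3,4): δ = 109.68°  ·
antipodal pairs: 3

count = 3; pairs: (0,2), (0,3), (1,4)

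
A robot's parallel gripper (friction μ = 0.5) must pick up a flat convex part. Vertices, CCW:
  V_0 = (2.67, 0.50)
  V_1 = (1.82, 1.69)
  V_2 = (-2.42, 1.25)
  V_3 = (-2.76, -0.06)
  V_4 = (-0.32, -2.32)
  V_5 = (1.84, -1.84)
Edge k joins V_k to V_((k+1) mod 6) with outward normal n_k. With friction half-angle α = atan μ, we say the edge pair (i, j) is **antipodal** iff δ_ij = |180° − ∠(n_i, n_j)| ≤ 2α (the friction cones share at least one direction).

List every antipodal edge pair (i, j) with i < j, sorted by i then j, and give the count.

α = atan 0.5 = 26.57°;  2α = 53.13°
n_0 = (+0.8137, +0.5812)
n_1 = (-0.1032, +0.9947)
n_2 = (-0.9679, +0.2512)
n_3 = (-0.6795, -0.7336)
n_4 = (+0.2169, -0.9762)
n_5 = (+0.9425, -0.3343)
  (0,1): δ = 119.61°  ·
  (0,2): δ = 50.09°  ✓
  (0,3): δ = 11.66°  ✓
  (0,4): δ = 66.99°  ·
  (0,5): δ = 124.93°  ·
  (1,2): δ = 110.47°  ·
  (1,3): δ = 48.73°  ✓
  (1,4): δ = 6.60°  ✓
  (1,5): δ = 64.55°  ·
  (2,3): δ = 118.26°  ·
  (2,4): δ = 62.92°  ·
  (2,5): δ = 4.98°  ✓
  (3,4): δ = 124.66°  ·
  (3,5): δ = 66.72°  ·
  (4,5): δ = 122.06°  ·
antipodal pairs: 5

count = 5; pairs: (0,2), (0,3), (1,3), (1,4), (2,5)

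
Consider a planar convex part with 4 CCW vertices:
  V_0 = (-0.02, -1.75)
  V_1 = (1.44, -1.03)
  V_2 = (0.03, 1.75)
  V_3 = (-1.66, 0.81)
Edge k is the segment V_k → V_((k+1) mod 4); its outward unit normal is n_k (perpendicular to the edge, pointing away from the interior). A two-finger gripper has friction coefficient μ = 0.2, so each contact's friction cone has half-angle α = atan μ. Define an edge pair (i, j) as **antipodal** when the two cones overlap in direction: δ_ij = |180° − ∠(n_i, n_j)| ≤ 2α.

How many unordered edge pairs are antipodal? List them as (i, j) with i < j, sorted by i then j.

α = atan 0.2 = 11.31°;  2α = 22.62°
n_0 = (+0.4423, -0.8969)
n_1 = (+0.8918, +0.4523)
n_2 = (-0.4861, +0.8739)
n_3 = (-0.8420, -0.5394)
  (0,1): δ = 89.36°  ·
  (0,2): δ = 2.83°  ✓
  (0,3): δ = 96.39°  ·
  (1,2): δ = 87.81°  ·
  (1,3): δ = 5.75°  ✓
  (2,3): δ = 86.44°  ·
antipodal pairs: 2

count = 2; pairs: (0,2), (1,3)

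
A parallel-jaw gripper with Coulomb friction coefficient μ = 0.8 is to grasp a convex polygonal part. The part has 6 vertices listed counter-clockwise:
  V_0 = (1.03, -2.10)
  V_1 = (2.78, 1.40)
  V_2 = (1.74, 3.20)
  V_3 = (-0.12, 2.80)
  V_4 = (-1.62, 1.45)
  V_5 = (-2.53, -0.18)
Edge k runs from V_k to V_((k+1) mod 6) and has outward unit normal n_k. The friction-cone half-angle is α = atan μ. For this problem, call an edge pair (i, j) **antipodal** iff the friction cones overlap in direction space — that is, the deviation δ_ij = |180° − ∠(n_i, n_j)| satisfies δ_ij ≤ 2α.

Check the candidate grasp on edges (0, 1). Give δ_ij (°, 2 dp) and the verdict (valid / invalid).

δ = 123.42°, invalid

α = atan 0.8 = 38.66°;  2α = 77.32°
edge 0: e_0 = (+1.75, +3.50);  n_0 = (+0.8944, -0.4472)
edge 1: e_1 = (-1.04, +1.80);  n_1 = (+0.8659, +0.5003)
∠(n_0, n_1) = 56.58°
δ = |180° − 56.58°| = 123.42°
123.42° > 2α = 77.32°  →  invalid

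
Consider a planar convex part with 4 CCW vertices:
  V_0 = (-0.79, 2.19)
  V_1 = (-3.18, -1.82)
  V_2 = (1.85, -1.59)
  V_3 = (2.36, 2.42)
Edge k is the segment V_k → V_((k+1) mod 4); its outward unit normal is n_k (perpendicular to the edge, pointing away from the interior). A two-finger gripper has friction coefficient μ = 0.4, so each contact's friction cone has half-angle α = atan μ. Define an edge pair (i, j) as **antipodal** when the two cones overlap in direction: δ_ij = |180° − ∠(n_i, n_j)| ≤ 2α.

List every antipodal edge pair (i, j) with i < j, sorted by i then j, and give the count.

count = 2; pairs: (0,2), (1,3)

α = atan 0.4 = 21.80°;  2α = 43.60°
n_0 = (-0.8590, +0.5120)
n_1 = (+0.0457, -0.9990)
n_2 = (+0.9920, -0.1262)
n_3 = (-0.0728, +0.9973)
  (0,1): δ = 56.59°  ·
  (0,2): δ = 23.55°  ✓
  (0,3): δ = 124.97°  ·
  (1,2): δ = 99.87°  ·
  (1,3): δ = 1.56°  ✓
  (2,3): δ = 78.58°  ·
antipodal pairs: 2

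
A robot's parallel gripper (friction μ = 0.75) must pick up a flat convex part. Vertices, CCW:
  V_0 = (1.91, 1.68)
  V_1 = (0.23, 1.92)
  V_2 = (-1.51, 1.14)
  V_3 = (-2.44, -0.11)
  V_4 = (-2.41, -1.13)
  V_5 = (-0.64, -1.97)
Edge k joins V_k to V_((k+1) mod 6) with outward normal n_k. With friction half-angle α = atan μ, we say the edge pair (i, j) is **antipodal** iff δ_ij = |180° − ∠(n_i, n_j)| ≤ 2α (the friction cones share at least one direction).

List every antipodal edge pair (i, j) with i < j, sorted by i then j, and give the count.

α = atan 0.75 = 36.87°;  2α = 73.74°
n_0 = (+0.1414, +0.9899)
n_1 = (-0.4091, +0.9125)
n_2 = (-0.8023, +0.5969)
n_3 = (-0.9996, -0.0294)
n_4 = (-0.4287, -0.9034)
n_5 = (+0.8198, -0.5727)
  (0,1): δ = 147.72°  ·
  (0,2): δ = 118.52°  ·
  (0,3): δ = 80.19°  ·
  (0,4): δ = 17.26°  ✓
  (0,5): δ = 63.19°  ✓
  (1,2): δ = 150.79°  ·
  (1,3): δ = 112.46°  ·
  (1,4): δ = 49.53°  ✓
  (1,5): δ = 30.92°  ✓
  (2,3): δ = 141.67°  ·
  (2,4): δ = 78.74°  ·
  (2,5): δ = 1.71°  ✓
  (3,4): δ = 117.07°  ·
  (3,5): δ = 36.62°  ✓
  (4,5): δ = 99.55°  ·
antipodal pairs: 6

count = 6; pairs: (0,4), (0,5), (1,4), (1,5), (2,5), (3,5)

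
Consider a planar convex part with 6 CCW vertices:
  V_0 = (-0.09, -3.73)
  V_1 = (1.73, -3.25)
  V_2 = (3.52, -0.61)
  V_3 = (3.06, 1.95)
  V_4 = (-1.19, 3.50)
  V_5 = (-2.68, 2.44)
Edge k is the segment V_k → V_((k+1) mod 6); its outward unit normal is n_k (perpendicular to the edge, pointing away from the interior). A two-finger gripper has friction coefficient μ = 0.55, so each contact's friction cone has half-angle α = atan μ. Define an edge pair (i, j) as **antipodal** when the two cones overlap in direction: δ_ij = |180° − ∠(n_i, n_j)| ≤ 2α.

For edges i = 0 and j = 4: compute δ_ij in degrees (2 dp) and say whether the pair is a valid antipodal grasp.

δ = 20.65°, valid

α = atan 0.55 = 28.81°;  2α = 57.62°
edge 0: e_0 = (+1.82, +0.48);  n_0 = (+0.2550, -0.9669)
edge 4: e_4 = (-1.49, -1.06);  n_4 = (-0.5797, +0.8148)
∠(n_0, n_4) = 159.35°
δ = |180° − 159.35°| = 20.65°
20.65° ≤ 2α = 57.62°  →  valid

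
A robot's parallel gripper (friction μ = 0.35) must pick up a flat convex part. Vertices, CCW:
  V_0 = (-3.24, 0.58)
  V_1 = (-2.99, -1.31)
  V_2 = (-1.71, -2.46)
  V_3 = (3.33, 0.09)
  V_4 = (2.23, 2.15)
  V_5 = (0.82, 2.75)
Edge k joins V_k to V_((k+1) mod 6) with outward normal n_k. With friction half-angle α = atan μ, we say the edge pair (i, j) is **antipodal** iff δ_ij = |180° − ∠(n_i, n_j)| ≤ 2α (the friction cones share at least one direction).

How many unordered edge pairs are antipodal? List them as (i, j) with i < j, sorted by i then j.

α = atan 0.35 = 19.29°;  2α = 38.58°
n_0 = (-0.9914, -0.1311)
n_1 = (-0.6683, -0.7439)
n_2 = (+0.4515, -0.8923)
n_3 = (+0.8821, +0.4710)
n_4 = (+0.3916, +0.9202)
n_5 = (-0.4714, +0.8819)
  (0,1): δ = 139.47°  ·
  (0,2): δ = 70.70°  ·
  (0,3): δ = 20.57°  ✓
  (0,4): δ = 59.41°  ·
  (0,5): δ = 110.59°  ·
  (1,2): δ = 111.23°  ·
  (1,3): δ = 19.96°  ✓
  (1,4): δ = 18.89°  ✓
  (1,5): δ = 70.06°  ·
  (2,3): δ = 88.74°  ·
  (2,4): δ = 49.89°  ·
  (2,5): δ = 1.29°  ✓
  (3,4): δ = 141.15°  ·
  (3,5): δ = 89.98°  ·
  (4,5): δ = 128.82°  ·
antipodal pairs: 4

count = 4; pairs: (0,3), (1,3), (1,4), (2,5)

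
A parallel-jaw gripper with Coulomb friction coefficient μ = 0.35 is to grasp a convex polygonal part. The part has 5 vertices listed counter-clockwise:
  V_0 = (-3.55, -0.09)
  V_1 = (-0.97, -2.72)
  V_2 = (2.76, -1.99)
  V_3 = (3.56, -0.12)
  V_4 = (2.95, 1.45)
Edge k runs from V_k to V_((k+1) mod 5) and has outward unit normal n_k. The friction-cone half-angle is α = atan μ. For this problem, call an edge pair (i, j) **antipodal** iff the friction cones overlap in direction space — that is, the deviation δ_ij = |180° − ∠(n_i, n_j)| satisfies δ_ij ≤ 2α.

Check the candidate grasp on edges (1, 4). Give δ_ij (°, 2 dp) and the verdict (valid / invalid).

α = atan 0.35 = 19.29°;  2α = 38.58°
edge 1: e_1 = (+3.73, +0.73);  n_1 = (+0.1921, -0.9814)
edge 4: e_4 = (-6.50, -1.54);  n_4 = (-0.2305, +0.9731)
∠(n_1, n_4) = 177.74°
δ = |180° − 177.74°| = 2.26°
2.26° ≤ 2α = 38.58°  →  valid

δ = 2.26°, valid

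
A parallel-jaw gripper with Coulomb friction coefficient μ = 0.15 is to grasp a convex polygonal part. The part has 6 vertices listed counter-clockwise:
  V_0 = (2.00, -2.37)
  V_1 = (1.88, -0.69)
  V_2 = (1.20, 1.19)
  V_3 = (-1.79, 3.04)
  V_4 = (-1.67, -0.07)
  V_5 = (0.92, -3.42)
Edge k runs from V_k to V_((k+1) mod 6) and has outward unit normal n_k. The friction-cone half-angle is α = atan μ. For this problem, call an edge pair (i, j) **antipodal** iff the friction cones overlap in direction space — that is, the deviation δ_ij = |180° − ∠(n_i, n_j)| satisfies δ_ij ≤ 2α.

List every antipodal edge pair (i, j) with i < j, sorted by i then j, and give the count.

count = 1; pairs: (0,3)

α = atan 0.15 = 8.53°;  2α = 17.06°
n_0 = (+0.9975, +0.0712)
n_1 = (+0.9404, +0.3401)
n_2 = (+0.5262, +0.8504)
n_3 = (-0.9993, -0.0386)
n_4 = (-0.7911, -0.6116)
n_5 = (+0.6971, -0.7170)
  (0,1): δ = 164.20°  ·
  (0,2): δ = 125.83°  ·
  (0,3): δ = 1.88°  ✓
  (0,4): δ = 33.62°  ·
  (0,5): δ = 130.11°  ·
  (1,2): δ = 141.63°  ·
  (1,3): δ = 17.68°  ·
  (1,4): δ = 17.82°  ·
  (1,5): δ = 114.31°  ·
  (2,3): δ = 56.04°  ·
  (2,4): δ = 20.54°  ·
  (2,5): δ = 75.94°  ·
  (3,4): δ = 144.50°  ·
  (3,5): δ = 48.02°  ·
  (4,5): δ = 83.52°  ·
antipodal pairs: 1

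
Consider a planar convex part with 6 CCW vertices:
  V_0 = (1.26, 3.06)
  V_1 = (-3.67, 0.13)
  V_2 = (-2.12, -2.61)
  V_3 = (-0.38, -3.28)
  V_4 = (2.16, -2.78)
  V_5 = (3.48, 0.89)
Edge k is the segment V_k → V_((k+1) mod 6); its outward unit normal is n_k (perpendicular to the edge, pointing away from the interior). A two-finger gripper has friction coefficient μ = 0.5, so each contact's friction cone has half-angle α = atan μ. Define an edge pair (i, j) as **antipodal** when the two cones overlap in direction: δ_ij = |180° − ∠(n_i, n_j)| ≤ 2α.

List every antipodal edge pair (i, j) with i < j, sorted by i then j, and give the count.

α = atan 0.5 = 26.57°;  2α = 53.13°
n_0 = (-0.5109, +0.8596)
n_1 = (-0.8704, -0.4924)
n_2 = (-0.3593, -0.9332)
n_3 = (+0.1931, -0.9812)
n_4 = (+0.9410, -0.3384)
n_5 = (+0.6990, +0.7151)
  (0,1): δ = 91.23°  ·
  (0,2): δ = 51.78°  ✓
  (0,3): δ = 19.59°  ✓
  (0,4): δ = 39.49°  ✓
  (0,5): δ = 104.93°  ·
  (1,2): δ = 140.56°  ·
  (1,3): δ = 108.36°  ·
  (1,4): δ = 49.28°  ✓
  (1,5): δ = 16.16°  ✓
  (2,3): δ = 147.80°  ·
  (2,4): δ = 88.72°  ·
  (2,5): δ = 23.29°  ✓
  (3,4): δ = 120.92°  ·
  (3,5): δ = 55.48°  ·
  (4,5): δ = 114.57°  ·
antipodal pairs: 6

count = 6; pairs: (0,2), (0,3), (0,4), (1,4), (1,5), (2,5)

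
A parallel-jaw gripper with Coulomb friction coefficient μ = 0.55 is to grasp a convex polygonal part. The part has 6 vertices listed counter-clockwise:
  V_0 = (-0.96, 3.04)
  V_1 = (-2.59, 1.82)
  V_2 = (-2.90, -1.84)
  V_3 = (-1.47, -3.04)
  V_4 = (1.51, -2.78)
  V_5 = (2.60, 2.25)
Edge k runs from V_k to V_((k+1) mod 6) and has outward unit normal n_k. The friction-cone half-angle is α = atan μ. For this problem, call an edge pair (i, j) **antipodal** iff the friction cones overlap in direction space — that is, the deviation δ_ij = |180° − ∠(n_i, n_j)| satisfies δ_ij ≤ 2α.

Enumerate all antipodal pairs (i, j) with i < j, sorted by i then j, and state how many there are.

count = 5; pairs: (0,3), (0,4), (1,4), (2,5), (3,5)

α = atan 0.55 = 28.81°;  2α = 57.62°
n_0 = (-0.5992, +0.8006)
n_1 = (-0.9964, +0.0844)
n_2 = (-0.6428, -0.7660)
n_3 = (+0.0869, -0.9962)
n_4 = (+0.9773, -0.2118)
n_5 = (+0.2166, +0.9763)
  (0,1): δ = 131.65°  ·
  (0,2): δ = 76.82°  ·
  (0,3): δ = 31.83°  ✓
  (0,4): δ = 40.96°  ✓
  (0,5): δ = 130.67°  ·
  (1,2): δ = 125.16°  ·
  (1,3): δ = 80.17°  ·
  (1,4): δ = 7.39°  ✓
  (1,5): δ = 82.33°  ·
  (2,3): δ = 135.01°  ·
  (2,4): δ = 62.22°  ·
  (2,5): δ = 27.49°  ✓
  (3,4): δ = 107.21°  ·
  (3,5): δ = 17.50°  ✓
  (4,5): δ = 90.28°  ·
antipodal pairs: 5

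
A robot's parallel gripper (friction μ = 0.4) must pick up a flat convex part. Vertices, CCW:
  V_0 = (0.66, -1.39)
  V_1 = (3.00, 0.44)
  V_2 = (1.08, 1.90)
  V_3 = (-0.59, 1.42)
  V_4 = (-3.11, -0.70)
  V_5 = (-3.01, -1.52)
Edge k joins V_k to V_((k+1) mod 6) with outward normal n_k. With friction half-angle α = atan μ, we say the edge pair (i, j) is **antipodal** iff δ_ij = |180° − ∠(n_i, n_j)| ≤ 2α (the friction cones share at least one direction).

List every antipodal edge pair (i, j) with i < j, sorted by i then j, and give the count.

α = atan 0.4 = 21.80°;  2α = 43.60°
n_0 = (+0.6160, -0.7877)
n_1 = (+0.6053, +0.7960)
n_2 = (-0.2762, +0.9611)
n_3 = (-0.6438, +0.7652)
n_4 = (-0.9926, -0.1211)
n_5 = (+0.0354, -0.9994)
  (0,1): δ = 75.28°  ·
  (0,2): δ = 21.99°  ✓
  (0,3): δ = 2.05°  ✓
  (0,4): δ = 58.93°  ·
  (0,5): δ = 144.00°  ·
  (1,2): δ = 126.71°  ·
  (1,3): δ = 102.68°  ·
  (1,4): δ = 45.80°  ·
  (1,5): δ = 39.28°  ✓
  (2,3): δ = 155.96°  ·
  (2,4): δ = 99.08°  ·
  (2,5): δ = 14.01°  ✓
  (3,4): δ = 123.12°  ·
  (3,5): δ = 38.04°  ✓
  (4,5): δ = 94.92°  ·
antipodal pairs: 5

count = 5; pairs: (0,2), (0,3), (1,5), (2,5), (3,5)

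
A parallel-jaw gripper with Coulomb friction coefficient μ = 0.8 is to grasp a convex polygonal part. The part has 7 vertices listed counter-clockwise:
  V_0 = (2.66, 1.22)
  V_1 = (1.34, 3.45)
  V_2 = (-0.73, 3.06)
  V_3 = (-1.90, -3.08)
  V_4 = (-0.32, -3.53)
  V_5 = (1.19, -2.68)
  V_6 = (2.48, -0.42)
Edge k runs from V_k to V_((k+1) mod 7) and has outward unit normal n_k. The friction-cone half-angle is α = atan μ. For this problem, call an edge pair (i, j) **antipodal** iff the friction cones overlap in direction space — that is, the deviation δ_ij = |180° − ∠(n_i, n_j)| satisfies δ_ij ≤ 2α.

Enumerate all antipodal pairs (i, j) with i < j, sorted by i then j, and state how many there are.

α = atan 0.8 = 38.66°;  2α = 77.32°
n_0 = (+0.8605, +0.5094)
n_1 = (-0.1851, +0.9827)
n_2 = (-0.9823, +0.1872)
n_3 = (-0.2739, -0.9618)
n_4 = (+0.4905, -0.8714)
n_5 = (+0.8685, -0.4957)
n_6 = (+0.9940, -0.1091)
  (0,1): δ = 109.95°  ·
  (0,2): δ = 41.41°  ✓
  (0,3): δ = 43.48°  ✓
  (0,4): δ = 88.75°  ·
  (0,5): δ = 119.66°  ·
  (0,6): δ = 143.11°  ·
  (1,2): δ = 111.46°  ·
  (1,3): δ = 26.57°  ✓
  (1,4): δ = 18.71°  ✓
  (1,5): δ = 49.61°  ✓
  (1,6): δ = 73.07°  ✓
  (2,3): δ = 95.11°  ·
  (2,4): δ = 49.84°  ✓
  (2,5): δ = 18.93°  ✓
  (2,6): δ = 4.53°  ✓
  (3,4): δ = 134.73°  ·
  (3,5): δ = 103.82°  ·
  (3,6): δ = 80.37°  ·
  (4,5): δ = 149.09°  ·
  (4,6): δ = 125.64°  ·
  (5,6): δ = 156.55°  ·
antipodal pairs: 9

count = 9; pairs: (0,2), (0,3), (1,3), (1,4), (1,5), (1,6), (2,4), (2,5), (2,6)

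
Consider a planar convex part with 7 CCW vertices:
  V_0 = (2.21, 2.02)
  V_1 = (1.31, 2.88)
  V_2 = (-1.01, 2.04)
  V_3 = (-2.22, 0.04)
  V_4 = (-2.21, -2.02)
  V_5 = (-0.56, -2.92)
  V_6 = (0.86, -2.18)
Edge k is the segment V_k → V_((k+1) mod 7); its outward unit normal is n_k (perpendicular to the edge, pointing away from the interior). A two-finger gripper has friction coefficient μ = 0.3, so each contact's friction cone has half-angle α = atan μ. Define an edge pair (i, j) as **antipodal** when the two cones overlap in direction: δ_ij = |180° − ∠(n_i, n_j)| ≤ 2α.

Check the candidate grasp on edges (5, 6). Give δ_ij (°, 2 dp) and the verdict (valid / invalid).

δ = 135.34°, invalid

α = atan 0.3 = 16.70°;  2α = 33.40°
edge 5: e_5 = (+1.42, +0.74);  n_5 = (+0.4621, -0.8868)
edge 6: e_6 = (+1.35, +4.20);  n_6 = (+0.9520, -0.3060)
∠(n_5, n_6) = 44.66°
δ = |180° − 44.66°| = 135.34°
135.34° > 2α = 33.40°  →  invalid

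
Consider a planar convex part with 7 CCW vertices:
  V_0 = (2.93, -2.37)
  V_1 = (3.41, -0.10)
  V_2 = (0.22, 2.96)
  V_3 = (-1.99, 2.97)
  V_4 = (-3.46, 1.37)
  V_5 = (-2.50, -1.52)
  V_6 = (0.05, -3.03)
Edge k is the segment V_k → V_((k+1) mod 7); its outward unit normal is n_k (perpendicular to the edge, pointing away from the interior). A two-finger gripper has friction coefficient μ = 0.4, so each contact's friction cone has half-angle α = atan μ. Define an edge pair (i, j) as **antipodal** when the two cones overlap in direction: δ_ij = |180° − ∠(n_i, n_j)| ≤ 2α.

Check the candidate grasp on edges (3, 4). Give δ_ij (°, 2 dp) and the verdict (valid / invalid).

α = atan 0.4 = 21.80°;  2α = 43.60°
edge 3: e_3 = (-1.47, -1.60);  n_3 = (-0.7364, +0.6766)
edge 4: e_4 = (+0.96, -2.89);  n_4 = (-0.9490, -0.3152)
∠(n_3, n_4) = 60.95°
δ = |180° − 60.95°| = 119.05°
119.05° > 2α = 43.60°  →  invalid

δ = 119.05°, invalid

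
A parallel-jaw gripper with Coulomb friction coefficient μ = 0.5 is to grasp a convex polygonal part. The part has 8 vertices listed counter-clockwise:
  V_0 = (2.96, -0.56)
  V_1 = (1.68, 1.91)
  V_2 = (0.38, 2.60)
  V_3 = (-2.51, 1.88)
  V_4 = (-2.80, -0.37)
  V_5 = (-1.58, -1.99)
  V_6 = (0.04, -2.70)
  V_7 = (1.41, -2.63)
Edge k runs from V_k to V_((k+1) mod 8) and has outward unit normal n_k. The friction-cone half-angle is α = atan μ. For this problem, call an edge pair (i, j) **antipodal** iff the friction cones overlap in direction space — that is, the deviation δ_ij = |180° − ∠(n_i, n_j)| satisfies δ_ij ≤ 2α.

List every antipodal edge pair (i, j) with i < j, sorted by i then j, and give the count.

count = 10; pairs: (0,3), (0,4), (0,5), (1,4), (1,5), (1,6), (2,5), (2,6), (2,7), (3,7)

α = atan 0.5 = 26.57°;  2α = 53.13°
n_0 = (+0.8879, +0.4601)
n_1 = (+0.4688, +0.8833)
n_2 = (-0.2417, +0.9703)
n_3 = (-0.9918, +0.1278)
n_4 = (-0.7988, -0.6016)
n_5 = (-0.4014, -0.9159)
n_6 = (+0.0510, -0.9987)
n_7 = (+0.8005, -0.5994)
  (0,1): δ = 145.35°  ·
  (0,2): δ = 103.40°  ·
  (0,3): δ = 34.74°  ✓
  (0,4): δ = 9.59°  ✓
  (0,5): δ = 38.94°  ✓
  (0,6): δ = 65.53°  ·
  (0,7): δ = 115.78°  ·
  (1,2): δ = 138.05°  ·
  (1,3): δ = 69.39°  ·
  (1,4): δ = 25.06°  ✓
  (1,5): δ = 4.29°  ✓
  (1,6): δ = 30.88°  ✓
  (1,7): δ = 81.13°  ·
  (2,3): δ = 111.33°  ·
  (2,4): δ = 67.01°  ·
  (2,5): δ = 37.66°  ✓
  (2,6): δ = 11.06°  ✓
  (2,7): δ = 39.18°  ✓
  (3,4): δ = 135.67°  ·
  (3,5): δ = 106.32°  ·
  (3,6): δ = 79.73°  ·
  (3,7): δ = 29.48°  ✓
  (4,5): δ = 150.65°  ·
  (4,6): δ = 124.06°  ·
  (4,7): δ = 73.81°  ·
  (5,6): δ = 153.41°  ·
  (5,7): δ = 103.16°  ·
  (6,7): δ = 129.75°  ·
antipodal pairs: 10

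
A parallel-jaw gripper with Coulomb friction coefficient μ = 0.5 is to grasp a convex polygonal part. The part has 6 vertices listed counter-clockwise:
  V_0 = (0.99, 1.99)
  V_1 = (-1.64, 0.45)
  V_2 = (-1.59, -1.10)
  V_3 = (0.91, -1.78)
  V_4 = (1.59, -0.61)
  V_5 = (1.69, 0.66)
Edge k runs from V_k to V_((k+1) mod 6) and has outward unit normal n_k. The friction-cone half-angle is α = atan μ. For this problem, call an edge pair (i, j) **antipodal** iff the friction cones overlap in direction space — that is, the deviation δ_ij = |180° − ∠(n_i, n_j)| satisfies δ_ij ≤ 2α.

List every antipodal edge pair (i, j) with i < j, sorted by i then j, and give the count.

α = atan 0.5 = 26.57°;  2α = 53.13°
n_0 = (-0.5053, +0.8629)
n_1 = (-0.9995, -0.0322)
n_2 = (-0.2625, -0.9649)
n_3 = (+0.8646, -0.5025)
n_4 = (+0.9969, -0.0785)
n_5 = (+0.8849, +0.4657)
  (0,1): δ = 118.50°  ·
  (0,2): δ = 45.57°  ✓
  (0,3): δ = 29.48°  ✓
  (0,4): δ = 55.15°  ·
  (0,5): δ = 87.41°  ·
  (1,2): δ = 107.06°  ·
  (1,3): δ = 32.01°  ✓
  (1,4): δ = 6.35°  ✓
  (1,5): δ = 25.91°  ✓
  (2,3): δ = 104.95°  ·
  (2,4): δ = 79.29°  ·
  (2,5): δ = 47.03°  ✓
  (3,4): δ = 154.34°  ·
  (3,5): δ = 122.08°  ·
  (4,5): δ = 147.74°  ·
antipodal pairs: 6

count = 6; pairs: (0,2), (0,3), (1,3), (1,4), (1,5), (2,5)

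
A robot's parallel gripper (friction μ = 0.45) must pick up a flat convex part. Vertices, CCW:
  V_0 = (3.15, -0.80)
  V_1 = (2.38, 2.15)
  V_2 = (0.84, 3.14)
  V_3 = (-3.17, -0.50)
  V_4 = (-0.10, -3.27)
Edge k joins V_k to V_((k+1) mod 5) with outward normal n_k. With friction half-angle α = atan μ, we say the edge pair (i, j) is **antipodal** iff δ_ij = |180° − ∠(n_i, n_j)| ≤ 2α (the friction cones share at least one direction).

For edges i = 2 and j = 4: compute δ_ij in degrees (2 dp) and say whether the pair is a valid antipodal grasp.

α = atan 0.45 = 24.23°;  2α = 48.46°
edge 2: e_2 = (-4.01, -3.64);  n_2 = (-0.6721, +0.7404)
edge 4: e_4 = (+3.25, +2.47);  n_4 = (+0.6051, -0.7962)
∠(n_2, n_4) = 175.00°
δ = |180° − 175.00°| = 5.00°
5.00° ≤ 2α = 48.46°  →  valid

δ = 5.00°, valid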